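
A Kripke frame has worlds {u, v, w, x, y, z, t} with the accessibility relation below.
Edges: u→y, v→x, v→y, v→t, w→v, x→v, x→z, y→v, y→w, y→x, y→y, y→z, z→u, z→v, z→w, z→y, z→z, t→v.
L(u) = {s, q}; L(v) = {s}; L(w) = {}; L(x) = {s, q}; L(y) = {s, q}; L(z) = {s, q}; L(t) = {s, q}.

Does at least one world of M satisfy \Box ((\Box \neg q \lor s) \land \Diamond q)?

Let φ = \Box ((\Box \neg q \lor s) \land \Diamond q). Evaluate φ at each world:
  u (successors {y}): φ is true.
  v (successors {x, y, t}): φ is false.
  w (successors {v}): φ is true.
  x (successors {v, z}): φ is true.
  y (successors {v, w, x, y, z}): φ is false.
  z (successors {u, v, w, y, z}): φ is false.
  t (successors {v}): φ is true.
Detail at u (witness):
  At u: \Box ((\Box \neg q \lor s) \land \Diamond q) requires (\Box \neg q \lor s) \land \Diamond q at every successor {y}.
      At y: \Box \neg q \lor s is true, \Diamond q is true, so (\Box \neg q \lor s) \land \Diamond q is true.
  So \Box ((\Box \neg q \lor s) \land \Diamond q) is true at u.

Yes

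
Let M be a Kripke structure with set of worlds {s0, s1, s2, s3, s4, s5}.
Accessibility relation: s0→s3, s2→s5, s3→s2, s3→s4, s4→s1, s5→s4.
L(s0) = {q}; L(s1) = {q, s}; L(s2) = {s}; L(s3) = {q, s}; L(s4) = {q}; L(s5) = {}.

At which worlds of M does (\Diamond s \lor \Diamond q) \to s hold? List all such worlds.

s1, s2, s3

Recall that \Diamond ψ holds at a world iff ψ holds at some accessible world.
Let φ = (\Diamond s \lor \Diamond q) \to s. Evaluate φ at each world:
  s0 (successors {s3}): φ is false.
  s1 (successors ∅): φ is true.
  s2 (successors {s5}): φ is true.
  s3 (successors {s2, s4}): φ is true.
  s4 (successors {s1}): φ is false.
  s5 (successors {s4}): φ is false.
For instance, at s2:
  At s2: \Diamond s \lor \Diamond q is false, s is true, so (\Diamond s \lor \Diamond q) \to s is true.
    At s2: \Diamond s is false, \Diamond q is false, so \Diamond s \lor \Diamond q is false.
      At s2: \Diamond s requires s at some successor in {s5}.
        At s5: s is false.
      So \Diamond s is false at s2.
      At s2: \Diamond q requires q at some successor in {s5}.
        At s5: q is false.
      So \Diamond q is false at s2.
Satisfying worlds: {s1, s2, s3}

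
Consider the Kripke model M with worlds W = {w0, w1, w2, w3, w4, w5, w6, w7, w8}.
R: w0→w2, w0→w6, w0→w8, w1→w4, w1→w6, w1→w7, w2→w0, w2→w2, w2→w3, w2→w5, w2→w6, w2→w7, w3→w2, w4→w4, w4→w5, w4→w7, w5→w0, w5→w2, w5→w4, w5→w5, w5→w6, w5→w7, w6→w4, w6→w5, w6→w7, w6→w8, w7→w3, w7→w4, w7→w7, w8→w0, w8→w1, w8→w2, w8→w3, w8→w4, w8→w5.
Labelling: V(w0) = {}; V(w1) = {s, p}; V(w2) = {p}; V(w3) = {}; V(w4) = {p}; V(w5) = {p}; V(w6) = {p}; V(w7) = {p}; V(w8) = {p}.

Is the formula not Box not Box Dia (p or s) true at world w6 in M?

At w6: Box not Box Dia (p or s) is false, so not Box not Box Dia (p or s) is true.
  At w6: Box not Box Dia (p or s) requires not Box Dia (p or s) at every successor {w4, w5, w7, w8}.
    not Box Dia (p or s) fails at w4, so Box not Box Dia (p or s) is false at w6.
      At w4: Box Dia (p or s) is true, so not Box Dia (p or s) is false.

Yes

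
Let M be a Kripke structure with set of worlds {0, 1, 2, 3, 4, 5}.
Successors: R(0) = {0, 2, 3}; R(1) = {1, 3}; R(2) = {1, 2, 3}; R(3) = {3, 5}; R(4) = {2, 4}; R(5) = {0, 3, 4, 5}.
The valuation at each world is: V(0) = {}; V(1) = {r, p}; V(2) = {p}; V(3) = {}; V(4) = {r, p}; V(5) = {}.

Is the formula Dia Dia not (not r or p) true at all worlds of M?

No

Let φ = Dia Dia not (not r or p). Evaluate φ at each world:
  0 (successors {0, 2, 3}): φ is false.
  1 (successors {1, 3}): φ is false.
  2 (successors {1, 2, 3}): φ is false.
  3 (successors {3, 5}): φ is false.
  4 (successors {2, 4}): φ is false.
  5 (successors {0, 3, 4, 5}): φ is false.
Detail at 0 (counterexample):
  At 0: Dia Dia not (not r or p) requires Dia not (not r or p) at some successor in {0, 2, 3}.
    At 0: Dia not (not r or p) is false.
    At 2: Dia not (not r or p) is false.
    At 3: Dia not (not r or p) is false.
  So Dia Dia not (not r or p) is false at 0.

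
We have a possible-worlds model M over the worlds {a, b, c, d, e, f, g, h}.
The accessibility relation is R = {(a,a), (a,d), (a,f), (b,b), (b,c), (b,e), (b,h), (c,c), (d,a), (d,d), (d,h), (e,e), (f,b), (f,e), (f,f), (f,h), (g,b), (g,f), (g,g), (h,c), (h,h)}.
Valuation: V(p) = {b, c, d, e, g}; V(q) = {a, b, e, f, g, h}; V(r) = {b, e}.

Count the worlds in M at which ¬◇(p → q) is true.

Let φ = ¬◇(p → q). Evaluate φ at each world:
  a (successors {a, d, f}): φ is false.
  b (successors {b, c, e, h}): φ is false.
  c (successors {c}): φ is true.
  d (successors {a, d, h}): φ is false.
  e (successors {e}): φ is false.
  f (successors {b, e, f, h}): φ is false.
  g (successors {b, f, g}): φ is false.
  h (successors {c, h}): φ is false.
For instance, at g:
  At g: ◇(p → q) is true, so ¬◇(p → q) is false.
    At g: ◇(p → q) requires p → q at some successor in {b, f, g}.
      p → q holds at b, so ◇(p → q) is true at g.
Satisfying worlds: {c}

1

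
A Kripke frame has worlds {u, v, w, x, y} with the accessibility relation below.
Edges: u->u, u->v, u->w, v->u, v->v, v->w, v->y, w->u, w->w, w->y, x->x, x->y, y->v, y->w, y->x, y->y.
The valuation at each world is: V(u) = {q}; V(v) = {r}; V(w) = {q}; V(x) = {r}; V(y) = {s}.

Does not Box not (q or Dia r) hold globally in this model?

Yes

Recall that Box ψ holds at a world iff ψ holds at every accessible world, and Dia ψ holds iff ψ holds at some accessible world.
Let φ = not Box not (q or Dia r). Evaluate φ at each world:
  u (successors {u, v, w}): φ is true.
  v (successors {u, v, w, y}): φ is true.
  w (successors {u, w, y}): φ is true.
  x (successors {x, y}): φ is true.
  y (successors {v, w, x, y}): φ is true.
For instance, at y:
  At y: Box not (q or Dia r) is false, so not Box not (q or Dia r) is true.
    At y: Box not (q or Dia r) requires not (q or Dia r) at every successor {v, w, x, y}.
      not (q or Dia r) fails at v, so Box not (q or Dia r) is false at y.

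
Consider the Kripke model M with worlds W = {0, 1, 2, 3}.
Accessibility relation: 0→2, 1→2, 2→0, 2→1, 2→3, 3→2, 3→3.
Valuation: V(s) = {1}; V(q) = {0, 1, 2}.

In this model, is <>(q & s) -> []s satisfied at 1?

Recall that []ψ holds at a world iff ψ holds at every accessible world, and <>ψ holds iff ψ holds at some accessible world.
At 1: <>(q & s) is false, []s is false, so <>(q & s) -> []s is true.
  At 1: <>(q & s) requires q & s at some successor in {2}.
    At 2: q & s is false.
  So <>(q & s) is false at 1.
  At 1: []s requires s at every successor {2}.
    s fails at 2, so []s is false at 1.

Yes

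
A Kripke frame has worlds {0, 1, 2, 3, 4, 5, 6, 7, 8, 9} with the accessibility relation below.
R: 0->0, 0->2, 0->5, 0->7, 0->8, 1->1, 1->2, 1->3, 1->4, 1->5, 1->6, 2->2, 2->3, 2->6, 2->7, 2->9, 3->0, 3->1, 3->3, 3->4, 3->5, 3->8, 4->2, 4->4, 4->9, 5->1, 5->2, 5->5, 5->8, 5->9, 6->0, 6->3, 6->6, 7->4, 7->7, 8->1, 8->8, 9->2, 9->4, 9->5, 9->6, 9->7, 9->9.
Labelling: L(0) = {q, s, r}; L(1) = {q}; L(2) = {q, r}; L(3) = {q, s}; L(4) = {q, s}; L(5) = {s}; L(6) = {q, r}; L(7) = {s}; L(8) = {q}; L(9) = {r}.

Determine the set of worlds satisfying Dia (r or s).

0, 1, 2, 3, 4, 5, 6, 7, 9

Let φ = Dia (r or s). Evaluate φ at each world:
  0 (successors {0, 2, 5, 7, 8}): φ is true.
  1 (successors {1, 2, 3, 4, 5, 6}): φ is true.
  2 (successors {2, 3, 6, 7, 9}): φ is true.
  3 (successors {0, 1, 3, 4, 5, 8}): φ is true.
  4 (successors {2, 4, 9}): φ is true.
  5 (successors {1, 2, 5, 8, 9}): φ is true.
  6 (successors {0, 3, 6}): φ is true.
  7 (successors {4, 7}): φ is true.
  8 (successors {1, 8}): φ is false.
  9 (successors {2, 4, 5, 6, 7, 9}): φ is true.
For instance, at 6:
  At 6: Dia (r or s) requires r or s at some successor in {0, 3, 6}.
    r or s holds at 0, so Dia (r or s) is true at 6.
Satisfying worlds: {0, 1, 2, 3, 4, 5, 6, 7, 9}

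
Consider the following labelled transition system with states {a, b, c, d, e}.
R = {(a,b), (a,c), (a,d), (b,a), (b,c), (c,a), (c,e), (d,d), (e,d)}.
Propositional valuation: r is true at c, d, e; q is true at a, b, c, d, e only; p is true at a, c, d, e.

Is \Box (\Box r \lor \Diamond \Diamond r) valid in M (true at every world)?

Let φ = \Box (\Box r \lor \Diamond \Diamond r). Evaluate φ at each world:
  a (successors {b, c, d}): φ is true.
  b (successors {a, c}): φ is true.
  c (successors {a, e}): φ is true.
  d (successors {d}): φ is true.
  e (successors {d}): φ is true.
For instance, at a:
  At a: \Box (\Box r \lor \Diamond \Diamond r) requires \Box r \lor \Diamond \Diamond r at every successor {b, c, d}.
      At b: \Box r is false, \Diamond \Diamond r is true, so \Box r \lor \Diamond \Diamond r is true.
      At c: \Box r is false, \Diamond \Diamond r is true, so \Box r \lor \Diamond \Diamond r is true.
      At d: \Box r is true, \Diamond \Diamond r is true, so \Box r \lor \Diamond \Diamond r is true.
  So \Box (\Box r \lor \Diamond \Diamond r) is true at a.

Yes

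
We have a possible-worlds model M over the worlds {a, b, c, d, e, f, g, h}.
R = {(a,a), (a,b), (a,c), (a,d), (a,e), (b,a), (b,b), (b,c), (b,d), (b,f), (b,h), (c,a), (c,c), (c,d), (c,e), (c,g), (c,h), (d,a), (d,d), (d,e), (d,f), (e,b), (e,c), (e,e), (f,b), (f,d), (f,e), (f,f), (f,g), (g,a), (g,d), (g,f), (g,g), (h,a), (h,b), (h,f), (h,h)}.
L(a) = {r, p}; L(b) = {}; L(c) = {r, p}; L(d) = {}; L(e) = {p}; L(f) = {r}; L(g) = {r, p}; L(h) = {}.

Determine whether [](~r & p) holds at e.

No

At e: [](~r & p) requires ~r & p at every successor {b, c, e}.
  ~r & p fails at b, so [](~r & p) is false at e.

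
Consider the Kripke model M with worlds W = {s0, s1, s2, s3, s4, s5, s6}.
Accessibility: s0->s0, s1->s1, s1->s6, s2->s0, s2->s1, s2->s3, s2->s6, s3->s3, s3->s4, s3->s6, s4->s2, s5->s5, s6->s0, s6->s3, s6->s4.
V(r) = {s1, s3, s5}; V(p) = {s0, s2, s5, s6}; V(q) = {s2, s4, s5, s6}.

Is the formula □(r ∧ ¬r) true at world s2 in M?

At s2: □(r ∧ ¬r) requires r ∧ ¬r at every successor {s0, s1, s3, s6}.
  r ∧ ¬r fails at s0, so □(r ∧ ¬r) is false at s2.

No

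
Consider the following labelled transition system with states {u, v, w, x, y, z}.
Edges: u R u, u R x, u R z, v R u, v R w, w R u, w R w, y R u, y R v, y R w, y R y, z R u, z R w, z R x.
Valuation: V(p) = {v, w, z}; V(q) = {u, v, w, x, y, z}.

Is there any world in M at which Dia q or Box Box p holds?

Let φ = Dia q or Box Box p. Evaluate φ at each world:
  u (successors {u, x, z}): φ is true.
  v (successors {u, w}): φ is true.
  w (successors {u, w}): φ is true.
  x (successors ∅): φ is true.
  y (successors {u, v, w, y}): φ is true.
  z (successors {u, w, x}): φ is true.
Detail at u (witness):
  At u: Dia q is true, Box Box p is false, so Dia q or Box Box p is true.
    At u: Dia q requires q at some successor in {u, x, z}.
      q holds at u, so Dia q is true at u.
    At u: Box Box p requires Box p at every successor {u, x, z}.
      Box p fails at u, so Box Box p is false at u.

Yes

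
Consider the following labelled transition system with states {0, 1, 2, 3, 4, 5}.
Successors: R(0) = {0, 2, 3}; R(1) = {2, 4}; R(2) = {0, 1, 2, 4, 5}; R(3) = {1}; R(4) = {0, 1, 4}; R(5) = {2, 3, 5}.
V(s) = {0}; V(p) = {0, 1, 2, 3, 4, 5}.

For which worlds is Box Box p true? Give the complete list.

0, 1, 2, 3, 4, 5

Recall that Box ψ holds at a world iff ψ holds at every accessible world, and Dia ψ holds iff ψ holds at some accessible world.
Let φ = Box Box p. Evaluate φ at each world:
  0 (successors {0, 2, 3}): φ is true.
  1 (successors {2, 4}): φ is true.
  2 (successors {0, 1, 2, 4, 5}): φ is true.
  3 (successors {1}): φ is true.
  4 (successors {0, 1, 4}): φ is true.
  5 (successors {2, 3, 5}): φ is true.
For instance, at 0:
  At 0: Box Box p requires Box p at every successor {0, 2, 3}.
      At 0: Box p requires p at every successor {0, 2, 3}.
        At 0: p is true.
        At 2: p is true.
        At 3: p is true.
      So Box p is true at 0.
      At 2: Box p requires p at every successor {0, 1, 2, 4, 5}.
        At 0: p is true.
        At 1: p is true.
        At 2: p is true.
        At 4: p is true.
        At 5: p is true.
      So Box p is true at 2.
      At 3: Box p requires p at every successor {1}.
        At 1: p is true.
      So Box p is true at 3.
  So Box Box p is true at 0.
Satisfying worlds: {0, 1, 2, 3, 4, 5}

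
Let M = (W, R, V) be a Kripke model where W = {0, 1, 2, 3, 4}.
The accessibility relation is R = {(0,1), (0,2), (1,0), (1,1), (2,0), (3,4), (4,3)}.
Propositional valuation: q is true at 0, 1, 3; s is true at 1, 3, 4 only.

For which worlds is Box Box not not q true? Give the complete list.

Let φ = Box Box not not q. Evaluate φ at each world:
  0 (successors {1, 2}): φ is true.
  1 (successors {0, 1}): φ is false.
  2 (successors {0}): φ is false.
  3 (successors {4}): φ is true.
  4 (successors {3}): φ is false.
For instance, at 3:
  At 3: Box Box not not q requires Box not not q at every successor {4}.
      At 4: Box not not q requires not not q at every successor {3}.
        At 3: not not q is true.
      So Box not not q is true at 4.
  So Box Box not not q is true at 3.
Satisfying worlds: {0, 3}

0, 3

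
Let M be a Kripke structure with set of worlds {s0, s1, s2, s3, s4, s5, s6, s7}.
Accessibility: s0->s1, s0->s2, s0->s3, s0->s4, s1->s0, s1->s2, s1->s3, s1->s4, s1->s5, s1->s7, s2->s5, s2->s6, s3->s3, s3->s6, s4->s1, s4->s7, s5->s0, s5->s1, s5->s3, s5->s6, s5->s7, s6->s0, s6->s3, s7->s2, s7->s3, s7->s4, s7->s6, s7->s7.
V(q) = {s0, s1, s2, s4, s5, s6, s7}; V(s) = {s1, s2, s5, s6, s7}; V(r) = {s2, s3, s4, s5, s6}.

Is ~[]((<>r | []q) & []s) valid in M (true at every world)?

Yes

Recall that []ψ holds at a world iff ψ holds at every accessible world, and <>ψ holds iff ψ holds at some accessible world.
Let φ = ~[]((<>r | []q) & []s). Evaluate φ at each world:
  s0 (successors {s1, s2, s3, s4}): φ is true.
  s1 (successors {s0, s2, s3, s4, s5, s7}): φ is true.
  s2 (successors {s5, s6}): φ is true.
  s3 (successors {s3, s6}): φ is true.
  s4 (successors {s1, s7}): φ is true.
  s5 (successors {s0, s1, s3, s6, s7}): φ is true.
  s6 (successors {s0, s3}): φ is true.
  s7 (successors {s2, s3, s4, s6, s7}): φ is true.
For instance, at s7:
  At s7: []((<>r | []q) & []s) is false, so ~[]((<>r | []q) & []s) is true.
    At s7: []((<>r | []q) & []s) requires (<>r | []q) & []s at every successor {s2, s3, s4, s6, s7}.
      (<>r | []q) & []s fails at s3, so []((<>r | []q) & []s) is false at s7.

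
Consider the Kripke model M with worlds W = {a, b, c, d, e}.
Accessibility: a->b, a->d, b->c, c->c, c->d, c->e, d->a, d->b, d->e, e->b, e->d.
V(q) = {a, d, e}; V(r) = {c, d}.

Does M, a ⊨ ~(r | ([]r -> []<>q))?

At a: r | ([]r -> []<>q) is true, so ~(r | ([]r -> []<>q)) is false.
  At a: r is false, []r -> []<>q is true, so r | ([]r -> []<>q) is true.
    At a: []r is false, []<>q is false, so []r -> []<>q is true.
      At a: []r requires r at every successor {b, d}.
        r fails at b, so []r is false at a.
      At a: []<>q requires <>q at every successor {b, d}.
        <>q fails at b, so []<>q is false at a.

No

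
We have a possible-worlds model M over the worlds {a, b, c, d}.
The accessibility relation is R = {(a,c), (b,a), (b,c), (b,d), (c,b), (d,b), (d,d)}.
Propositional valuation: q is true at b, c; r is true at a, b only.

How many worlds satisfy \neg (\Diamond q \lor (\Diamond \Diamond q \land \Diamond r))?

0

Recall that \Diamond ψ holds at a world iff ψ holds at some accessible world.
Let φ = \neg (\Diamond q \lor (\Diamond \Diamond q \land \Diamond r)). Evaluate φ at each world:
  a (successors {c}): φ is false.
  b (successors {a, c, d}): φ is false.
  c (successors {b}): φ is false.
  d (successors {b, d}): φ is false.
For instance, at a:
  At a: \Diamond q \lor (\Diamond \Diamond q \land \Diamond r) is true, so \neg (\Diamond q \lor (\Diamond \Diamond q \land \Diamond r)) is false.
    At a: \Diamond q is true, \Diamond \Diamond q \land \Diamond r is false, so \Diamond q \lor (\Diamond \Diamond q \land \Diamond r) is true.
      At a: \Diamond q requires q at some successor in {c}.
        q holds at c, so \Diamond q is true at a.
      At a: \Diamond \Diamond q is true, \Diamond r is false, so \Diamond \Diamond q \land \Diamond r is false.
Satisfying worlds: none.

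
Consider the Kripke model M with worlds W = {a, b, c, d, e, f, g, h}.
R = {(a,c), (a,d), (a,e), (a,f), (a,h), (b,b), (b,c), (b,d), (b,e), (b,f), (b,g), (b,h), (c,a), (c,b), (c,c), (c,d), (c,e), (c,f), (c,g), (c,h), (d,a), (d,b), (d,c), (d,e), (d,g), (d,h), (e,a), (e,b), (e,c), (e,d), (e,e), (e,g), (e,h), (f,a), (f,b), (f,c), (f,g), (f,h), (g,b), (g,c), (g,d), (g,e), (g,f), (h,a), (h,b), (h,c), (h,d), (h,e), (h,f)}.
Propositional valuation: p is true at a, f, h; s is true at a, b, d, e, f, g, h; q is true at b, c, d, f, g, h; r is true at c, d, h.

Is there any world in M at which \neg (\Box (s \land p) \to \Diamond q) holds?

Recall that \Box ψ holds at a world iff ψ holds at every accessible world, and \Diamond ψ holds iff ψ holds at some accessible world.
Let φ = \neg (\Box (s \land p) \to \Diamond q). Evaluate φ at each world:
  a (successors {c, d, e, f, h}): φ is false.
  b (successors {b, c, d, e, f, g, h}): φ is false.
  c (successors {a, b, c, d, e, f, g, h}): φ is false.
  d (successors {a, b, c, e, g, h}): φ is false.
  e (successors {a, b, c, d, e, g, h}): φ is false.
  f (successors {a, b, c, g, h}): φ is false.
  g (successors {b, c, d, e, f}): φ is false.
  h (successors {a, b, c, d, e, f}): φ is false.
For instance, at d:
  At d: \Box (s \land p) \to \Diamond q is true, so \neg (\Box (s \land p) \to \Diamond q) is false.
    At d: \Box (s \land p) is false, \Diamond q is true, so \Box (s \land p) \to \Diamond q is true.
      At d: \Box (s \land p) requires s \land p at every successor {a, b, c, e, g, h}.
        s \land p fails at b, so \Box (s \land p) is false at d.
      At d: \Diamond q requires q at some successor in {a, b, c, e, g, h}.
        q holds at b, so \Diamond q is true at d.

No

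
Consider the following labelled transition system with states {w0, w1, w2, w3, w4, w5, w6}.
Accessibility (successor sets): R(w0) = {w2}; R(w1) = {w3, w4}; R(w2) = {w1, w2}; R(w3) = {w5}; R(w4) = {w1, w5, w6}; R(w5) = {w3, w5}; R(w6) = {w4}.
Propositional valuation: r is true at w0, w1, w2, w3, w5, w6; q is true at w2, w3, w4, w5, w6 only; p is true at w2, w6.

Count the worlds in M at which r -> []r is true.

Recall that []ψ holds at a world iff ψ holds at every accessible world, and <>ψ holds iff ψ holds at some accessible world.
Let φ = r -> []r. Evaluate φ at each world:
  w0 (successors {w2}): φ is true.
  w1 (successors {w3, w4}): φ is false.
  w2 (successors {w1, w2}): φ is true.
  w3 (successors {w5}): φ is true.
  w4 (successors {w1, w5, w6}): φ is true.
  w5 (successors {w3, w5}): φ is true.
  w6 (successors {w4}): φ is false.
For instance, at w6:
  At w6: r is true, []r is false, so r -> []r is false.
    At w6: []r requires r at every successor {w4}.
      r fails at w4, so []r is false at w6.
Satisfying worlds: {w0, w2, w3, w4, w5}

5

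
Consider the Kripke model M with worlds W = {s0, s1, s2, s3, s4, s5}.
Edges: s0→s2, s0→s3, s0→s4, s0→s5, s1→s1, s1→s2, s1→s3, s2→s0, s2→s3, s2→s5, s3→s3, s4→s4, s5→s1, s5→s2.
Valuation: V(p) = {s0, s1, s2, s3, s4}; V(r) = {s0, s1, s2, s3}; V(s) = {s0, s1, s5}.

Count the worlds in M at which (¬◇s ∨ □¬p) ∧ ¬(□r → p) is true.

0

Recall that □ψ holds at a world iff ψ holds at every accessible world, and ◇ψ holds iff ψ holds at some accessible world.
Let φ = (¬◇s ∨ □¬p) ∧ ¬(□r → p). Evaluate φ at each world:
  s0 (successors {s2, s3, s4, s5}): φ is false.
  s1 (successors {s1, s2, s3}): φ is false.
  s2 (successors {s0, s3, s5}): φ is false.
  s3 (successors {s3}): φ is false.
  s4 (successors {s4}): φ is false.
  s5 (successors {s1, s2}): φ is false.
For instance, at s3:
  At s3: ¬◇s ∨ □¬p is true, ¬(□r → p) is false, so (¬◇s ∨ □¬p) ∧ ¬(□r → p) is false.
    At s3: ¬◇s is true, □¬p is false, so ¬◇s ∨ □¬p is true.
      At s3: ◇s is false, so ¬◇s is true.
      At s3: □¬p requires ¬p at every successor {s3}.
        ¬p fails at s3, so □¬p is false at s3.
    At s3: □r → p is true, so ¬(□r → p) is false.
      At s3: □r is true, p is true, so □r → p is true.
Satisfying worlds: none.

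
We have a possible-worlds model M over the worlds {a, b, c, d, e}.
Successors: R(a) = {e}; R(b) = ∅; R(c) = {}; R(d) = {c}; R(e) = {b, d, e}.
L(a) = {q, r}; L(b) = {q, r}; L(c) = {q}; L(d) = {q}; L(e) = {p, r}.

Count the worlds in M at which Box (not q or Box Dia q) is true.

Recall that Box ψ holds at a world iff ψ holds at every accessible world, and Dia ψ holds iff ψ holds at some accessible world.
Let φ = Box (not q or Box Dia q). Evaluate φ at each world:
  a (successors {e}): φ is true.
  b (successors ∅): φ is true.
  c (successors ∅): φ is true.
  d (successors {c}): φ is true.
  e (successors {b, d, e}): φ is false.
For instance, at d:
  At d: Box (not q or Box Dia q) requires not q or Box Dia q at every successor {c}.
      At c: not q is false, Box Dia q is true, so not q or Box Dia q is true.
  So Box (not q or Box Dia q) is true at d.
Satisfying worlds: {a, b, c, d}

4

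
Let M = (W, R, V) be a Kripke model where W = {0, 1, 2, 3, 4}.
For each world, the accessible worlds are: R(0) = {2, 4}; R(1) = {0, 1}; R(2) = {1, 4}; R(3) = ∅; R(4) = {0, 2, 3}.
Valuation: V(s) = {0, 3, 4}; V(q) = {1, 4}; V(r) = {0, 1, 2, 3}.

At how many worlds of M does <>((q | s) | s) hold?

4

Let φ = <>((q | s) | s). Evaluate φ at each world:
  0 (successors {2, 4}): φ is true.
  1 (successors {0, 1}): φ is true.
  2 (successors {1, 4}): φ is true.
  3 (successors ∅): φ is false.
  4 (successors {0, 2, 3}): φ is true.
For instance, at 1:
  At 1: <>((q | s) | s) requires (q | s) | s at some successor in {0, 1}.
    (q | s) | s holds at 0, so <>((q | s) | s) is true at 1.
Satisfying worlds: {0, 1, 2, 4}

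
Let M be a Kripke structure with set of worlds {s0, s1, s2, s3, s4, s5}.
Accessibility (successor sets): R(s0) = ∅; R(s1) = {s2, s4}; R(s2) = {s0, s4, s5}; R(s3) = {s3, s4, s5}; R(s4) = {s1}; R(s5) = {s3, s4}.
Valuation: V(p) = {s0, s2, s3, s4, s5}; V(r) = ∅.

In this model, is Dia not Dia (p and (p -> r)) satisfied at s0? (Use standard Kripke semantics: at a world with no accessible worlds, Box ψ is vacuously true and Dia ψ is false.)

No

At s0: no accessible worlds, so Dia not Dia (p and (p -> r)) is false.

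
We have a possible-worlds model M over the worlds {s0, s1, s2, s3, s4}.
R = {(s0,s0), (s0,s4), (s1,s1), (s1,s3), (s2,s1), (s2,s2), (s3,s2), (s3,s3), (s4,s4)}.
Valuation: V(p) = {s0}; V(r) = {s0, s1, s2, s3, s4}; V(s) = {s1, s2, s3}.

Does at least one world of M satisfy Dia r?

Recall that Dia ψ holds at a world iff ψ holds at some accessible world.
Let φ = Dia r. Evaluate φ at each world:
  s0 (successors {s0, s4}): φ is true.
  s1 (successors {s1, s3}): φ is true.
  s2 (successors {s1, s2}): φ is true.
  s3 (successors {s2, s3}): φ is true.
  s4 (successors {s4}): φ is true.
Detail at s0 (witness):
  At s0: Dia r requires r at some successor in {s0, s4}.
    r holds at s0, so Dia r is true at s0.

Yes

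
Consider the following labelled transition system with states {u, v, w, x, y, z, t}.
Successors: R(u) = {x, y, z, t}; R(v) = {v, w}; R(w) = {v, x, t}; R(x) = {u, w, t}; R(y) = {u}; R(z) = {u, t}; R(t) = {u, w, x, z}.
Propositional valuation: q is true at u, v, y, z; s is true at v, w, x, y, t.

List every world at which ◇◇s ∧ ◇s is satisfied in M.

Let φ = ◇◇s ∧ ◇s. Evaluate φ at each world:
  u (successors {x, y, z, t}): φ is true.
  v (successors {v, w}): φ is true.
  w (successors {v, x, t}): φ is true.
  x (successors {u, w, t}): φ is true.
  y (successors {u}): φ is false.
  z (successors {u, t}): φ is true.
  t (successors {u, w, x, z}): φ is true.
For instance, at w:
  At w: ◇◇s is true, ◇s is true, so ◇◇s ∧ ◇s is true.
    At w: ◇◇s requires ◇s at some successor in {v, x, t}.
      ◇s holds at v, so ◇◇s is true at w.
    At w: ◇s requires s at some successor in {v, x, t}.
      s holds at v, so ◇s is true at w.
Satisfying worlds: {u, v, w, x, z, t}

u, v, w, x, z, t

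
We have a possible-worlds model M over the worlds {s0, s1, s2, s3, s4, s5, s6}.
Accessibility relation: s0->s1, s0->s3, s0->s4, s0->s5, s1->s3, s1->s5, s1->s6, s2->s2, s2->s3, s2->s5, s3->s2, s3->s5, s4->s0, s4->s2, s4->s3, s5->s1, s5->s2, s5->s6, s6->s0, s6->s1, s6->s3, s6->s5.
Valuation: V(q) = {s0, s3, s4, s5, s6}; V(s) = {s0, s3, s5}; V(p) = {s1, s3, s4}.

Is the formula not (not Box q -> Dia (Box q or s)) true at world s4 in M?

No

Recall that Box ψ holds at a world iff ψ holds at every accessible world, and Dia ψ holds iff ψ holds at some accessible world.
At s4: not Box q -> Dia (Box q or s) is true, so not (not Box q -> Dia (Box q or s)) is false.
  At s4: not Box q is true, Dia (Box q or s) is true, so not Box q -> Dia (Box q or s) is true.
    At s4: Box q is false, so not Box q is true.
      At s4: Box q requires q at every successor {s0, s2, s3}.
        q fails at s2, so Box q is false at s4.
    At s4: Dia (Box q or s) requires Box q or s at some successor in {s0, s2, s3}.
      Box q or s holds at s0, so Dia (Box q or s) is true at s4.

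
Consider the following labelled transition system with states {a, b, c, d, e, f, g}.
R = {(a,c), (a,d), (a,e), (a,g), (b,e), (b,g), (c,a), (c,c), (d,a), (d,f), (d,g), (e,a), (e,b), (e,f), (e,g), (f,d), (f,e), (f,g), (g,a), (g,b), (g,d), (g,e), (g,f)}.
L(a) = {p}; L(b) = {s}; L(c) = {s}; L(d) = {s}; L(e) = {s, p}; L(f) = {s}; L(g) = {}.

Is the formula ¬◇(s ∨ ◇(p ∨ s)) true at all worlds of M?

Recall that ◇ψ holds at a world iff ψ holds at some accessible world.
Let φ = ¬◇(s ∨ ◇(p ∨ s)). Evaluate φ at each world:
  a (successors {c, d, e, g}): φ is false.
  b (successors {e, g}): φ is false.
  c (successors {a, c}): φ is false.
  d (successors {a, f, g}): φ is false.
  e (successors {a, b, f, g}): φ is false.
  f (successors {d, e, g}): φ is false.
  g (successors {a, b, d, e, f}): φ is false.
Detail at a (counterexample):
  At a: ◇(s ∨ ◇(p ∨ s)) is true, so ¬◇(s ∨ ◇(p ∨ s)) is false.
    At a: ◇(s ∨ ◇(p ∨ s)) requires s ∨ ◇(p ∨ s) at some successor in {c, d, e, g}.
      s ∨ ◇(p ∨ s) holds at c, so ◇(s ∨ ◇(p ∨ s)) is true at a.

No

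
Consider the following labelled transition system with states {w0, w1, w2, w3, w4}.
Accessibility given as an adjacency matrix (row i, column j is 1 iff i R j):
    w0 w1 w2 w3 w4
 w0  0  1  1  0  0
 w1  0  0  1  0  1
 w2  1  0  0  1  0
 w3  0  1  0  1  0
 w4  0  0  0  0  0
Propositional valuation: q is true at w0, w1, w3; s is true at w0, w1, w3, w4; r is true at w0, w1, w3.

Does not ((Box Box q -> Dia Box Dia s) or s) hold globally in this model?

No

Recall that Box ψ holds at a world iff ψ holds at every accessible world, and Dia ψ holds iff ψ holds at some accessible world.
Let φ = not ((Box Box q -> Dia Box Dia s) or s). Evaluate φ at each world:
  w0 (successors {w1, w2}): φ is false.
  w1 (successors {w2, w4}): φ is false.
  w2 (successors {w0, w3}): φ is false.
  w3 (successors {w1, w3}): φ is false.
  w4 (successors ∅): φ is false.
Detail at w0 (counterexample):
  At w0: (Box Box q -> Dia Box Dia s) or s is true, so not ((Box Box q -> Dia Box Dia s) or s) is false.
    At w0: Box Box q -> Dia Box Dia s is true, s is true, so (Box Box q -> Dia Box Dia s) or s is true.
      At w0: Box Box q is false, Dia Box Dia s is true, so Box Box q -> Dia Box Dia s is true.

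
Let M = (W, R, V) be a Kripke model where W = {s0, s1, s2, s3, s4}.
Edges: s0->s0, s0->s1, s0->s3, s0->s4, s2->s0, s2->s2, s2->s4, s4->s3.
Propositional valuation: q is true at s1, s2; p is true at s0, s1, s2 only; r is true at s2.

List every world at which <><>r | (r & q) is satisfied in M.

s2

Recall that <>ψ holds at a world iff ψ holds at some accessible world.
Let φ = <><>r | (r & q). Evaluate φ at each world:
  s0 (successors {s0, s1, s3, s4}): φ is false.
  s1 (successors ∅): φ is false.
  s2 (successors {s0, s2, s4}): φ is true.
  s3 (successors ∅): φ is false.
  s4 (successors {s3}): φ is false.
For instance, at s2:
  At s2: <><>r is true, r & q is true, so <><>r | (r & q) is true.
    At s2: <><>r requires <>r at some successor in {s0, s2, s4}.
      <>r holds at s2, so <><>r is true at s2.
Satisfying worlds: {s2}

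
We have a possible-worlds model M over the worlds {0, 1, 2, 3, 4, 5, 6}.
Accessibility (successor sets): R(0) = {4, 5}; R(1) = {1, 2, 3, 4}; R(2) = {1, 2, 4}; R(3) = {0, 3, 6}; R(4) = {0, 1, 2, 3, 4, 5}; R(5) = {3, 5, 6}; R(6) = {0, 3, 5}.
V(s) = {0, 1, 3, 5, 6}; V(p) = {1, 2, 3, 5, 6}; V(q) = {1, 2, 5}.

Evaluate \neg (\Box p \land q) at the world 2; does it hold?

Yes

At 2: \Box p \land q is false, so \neg (\Box p \land q) is true.
  At 2: \Box p is false, q is true, so \Box p \land q is false.
    At 2: \Box p requires p at every successor {1, 2, 4}.
      p fails at 4, so \Box p is false at 2.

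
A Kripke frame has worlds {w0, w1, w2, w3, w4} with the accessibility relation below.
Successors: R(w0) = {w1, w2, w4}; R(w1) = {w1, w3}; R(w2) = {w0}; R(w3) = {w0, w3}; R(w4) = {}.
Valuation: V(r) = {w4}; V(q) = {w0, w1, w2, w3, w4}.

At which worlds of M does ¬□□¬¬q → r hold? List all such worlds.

w0, w1, w2, w3, w4

Let φ = ¬□□¬¬q → r. Evaluate φ at each world:
  w0 (successors {w1, w2, w4}): φ is true.
  w1 (successors {w1, w3}): φ is true.
  w2 (successors {w0}): φ is true.
  w3 (successors {w0, w3}): φ is true.
  w4 (successors ∅): φ is true.
For instance, at w0:
  At w0: ¬□□¬¬q is false, r is false, so ¬□□¬¬q → r is true.
    At w0: □□¬¬q is true, so ¬□□¬¬q is false.
      At w0: □□¬¬q requires □¬¬q at every successor {w1, w2, w4}.
        At w1: □¬¬q is true.
        At w2: □¬¬q is true.
        At w4: □¬¬q is true.
      So □□¬¬q is true at w0.
Satisfying worlds: {w0, w1, w2, w3, w4}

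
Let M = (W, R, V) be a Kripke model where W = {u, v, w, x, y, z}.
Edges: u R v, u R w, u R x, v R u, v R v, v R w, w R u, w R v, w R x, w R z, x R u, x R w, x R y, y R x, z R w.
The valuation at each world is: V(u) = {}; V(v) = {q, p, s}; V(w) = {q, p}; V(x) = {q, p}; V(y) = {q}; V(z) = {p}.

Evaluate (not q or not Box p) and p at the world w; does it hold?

Yes

At w: not q or not Box p is true, p is true, so (not q or not Box p) and p is true.
  At w: not q is false, not Box p is true, so not q or not Box p is true.
    At w: Box p is false, so not Box p is true.
      At w: Box p requires p at every successor {u, v, x, z}.
        p fails at u, so Box p is false at w.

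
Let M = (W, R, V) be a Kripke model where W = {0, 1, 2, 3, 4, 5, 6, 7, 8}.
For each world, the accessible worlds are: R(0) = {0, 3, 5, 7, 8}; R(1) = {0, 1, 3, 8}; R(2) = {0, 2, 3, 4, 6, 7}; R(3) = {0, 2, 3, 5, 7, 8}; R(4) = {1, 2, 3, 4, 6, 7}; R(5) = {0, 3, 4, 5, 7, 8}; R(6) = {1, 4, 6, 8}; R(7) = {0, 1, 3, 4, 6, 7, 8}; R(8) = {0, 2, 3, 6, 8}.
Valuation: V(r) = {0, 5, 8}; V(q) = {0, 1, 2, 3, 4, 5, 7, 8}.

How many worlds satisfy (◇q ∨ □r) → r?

Recall that □ψ holds at a world iff ψ holds at every accessible world, and ◇ψ holds iff ψ holds at some accessible world.
Let φ = (◇q ∨ □r) → r. Evaluate φ at each world:
  0 (successors {0, 3, 5, 7, 8}): φ is true.
  1 (successors {0, 1, 3, 8}): φ is false.
  2 (successors {0, 2, 3, 4, 6, 7}): φ is false.
  3 (successors {0, 2, 3, 5, 7, 8}): φ is false.
  4 (successors {1, 2, 3, 4, 6, 7}): φ is false.
  5 (successors {0, 3, 4, 5, 7, 8}): φ is true.
  6 (successors {1, 4, 6, 8}): φ is false.
  7 (successors {0, 1, 3, 4, 6, 7, 8}): φ is false.
  8 (successors {0, 2, 3, 6, 8}): φ is true.
For instance, at 0:
  At 0: ◇q ∨ □r is true, r is true, so (◇q ∨ □r) → r is true.
    At 0: ◇q is true, □r is false, so ◇q ∨ □r is true.
      At 0: ◇q requires q at some successor in {0, 3, 5, 7, 8}.
        q holds at 0, so ◇q is true at 0.
      At 0: □r requires r at every successor {0, 3, 5, 7, 8}.
        r fails at 3, so □r is false at 0.
Satisfying worlds: {0, 5, 8}

3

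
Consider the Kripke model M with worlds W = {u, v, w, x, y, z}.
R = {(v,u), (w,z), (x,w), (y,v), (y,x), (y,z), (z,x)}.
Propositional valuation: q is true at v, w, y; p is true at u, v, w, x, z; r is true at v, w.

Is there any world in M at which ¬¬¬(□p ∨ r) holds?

No

Let φ = ¬¬¬(□p ∨ r). Evaluate φ at each world:
  u (successors ∅): φ is false.
  v (successors {u}): φ is false.
  w (successors {z}): φ is false.
  x (successors {w}): φ is false.
  y (successors {v, x, z}): φ is false.
  z (successors {x}): φ is false.
For instance, at v:
  At v: ¬¬(□p ∨ r) is true, so ¬¬¬(□p ∨ r) is false.
    At v: ¬(□p ∨ r) is false, so ¬¬(□p ∨ r) is true.
      At v: □p ∨ r is true, so ¬(□p ∨ r) is false.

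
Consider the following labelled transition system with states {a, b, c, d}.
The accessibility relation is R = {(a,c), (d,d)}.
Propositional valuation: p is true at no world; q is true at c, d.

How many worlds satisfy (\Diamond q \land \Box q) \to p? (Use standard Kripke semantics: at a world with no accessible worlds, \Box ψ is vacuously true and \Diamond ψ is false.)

2

Let φ = (\Diamond q \land \Box q) \to p. Evaluate φ at each world:
  a (successors {c}): φ is false.
  b (successors ∅): φ is true.
  c (successors ∅): φ is true.
  d (successors {d}): φ is false.
For instance, at a:
  At a: \Diamond q \land \Box q is true, p is false, so (\Diamond q \land \Box q) \to p is false.
    At a: \Diamond q is true, \Box q is true, so \Diamond q \land \Box q is true.
      At a: \Diamond q requires q at some successor in {c}.
        q holds at c, so \Diamond q is true at a.
      At a: \Box q requires q at every successor {c}.
        At c: q is true.
      So \Box q is true at a.
Satisfying worlds: {b, c}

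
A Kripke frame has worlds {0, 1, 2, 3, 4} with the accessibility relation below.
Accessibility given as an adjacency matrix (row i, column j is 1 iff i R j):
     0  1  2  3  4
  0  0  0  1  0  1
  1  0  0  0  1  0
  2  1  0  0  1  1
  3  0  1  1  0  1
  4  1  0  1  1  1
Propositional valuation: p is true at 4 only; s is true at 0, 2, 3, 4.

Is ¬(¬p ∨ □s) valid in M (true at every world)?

Let φ = ¬(¬p ∨ □s). Evaluate φ at each world:
  0 (successors {2, 4}): φ is false.
  1 (successors {3}): φ is false.
  2 (successors {0, 3, 4}): φ is false.
  3 (successors {1, 2, 4}): φ is false.
  4 (successors {0, 2, 3, 4}): φ is false.
Detail at 0 (counterexample):
  At 0: ¬p ∨ □s is true, so ¬(¬p ∨ □s) is false.
    At 0: ¬p is true, □s is true, so ¬p ∨ □s is true.
      At 0: □s requires s at every successor {2, 4}.
        At 2: s is true.
        At 4: s is true.
      So □s is true at 0.

No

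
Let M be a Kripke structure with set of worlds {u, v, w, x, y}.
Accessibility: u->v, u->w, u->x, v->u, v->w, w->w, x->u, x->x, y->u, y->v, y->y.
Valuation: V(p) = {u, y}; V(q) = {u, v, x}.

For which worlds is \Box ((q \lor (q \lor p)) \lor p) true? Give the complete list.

x, y

Let φ = \Box ((q \lor (q \lor p)) \lor p). Evaluate φ at each world:
  u (successors {v, w, x}): φ is false.
  v (successors {u, w}): φ is false.
  w (successors {w}): φ is false.
  x (successors {u, x}): φ is true.
  y (successors {u, v, y}): φ is true.
For instance, at x:
  At x: \Box ((q \lor (q \lor p)) \lor p) requires (q \lor (q \lor p)) \lor p at every successor {u, x}.
    At u: (q \lor (q \lor p)) \lor p is true.
    At x: (q \lor (q \lor p)) \lor p is true.
  So \Box ((q \lor (q \lor p)) \lor p) is true at x.
Satisfying worlds: {x, y}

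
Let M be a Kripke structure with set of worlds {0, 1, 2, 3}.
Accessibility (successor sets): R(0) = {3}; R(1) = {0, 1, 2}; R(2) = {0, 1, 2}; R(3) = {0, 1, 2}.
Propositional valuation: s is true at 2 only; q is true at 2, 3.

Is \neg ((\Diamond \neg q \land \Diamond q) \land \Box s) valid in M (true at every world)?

Yes

Let φ = \neg ((\Diamond \neg q \land \Diamond q) \land \Box s). Evaluate φ at each world:
  0 (successors {3}): φ is true.
  1 (successors {0, 1, 2}): φ is true.
  2 (successors {0, 1, 2}): φ is true.
  3 (successors {0, 1, 2}): φ is true.
For instance, at 3:
  At 3: (\Diamond \neg q \land \Diamond q) \land \Box s is false, so \neg ((\Diamond \neg q \land \Diamond q) \land \Box s) is true.
    At 3: \Diamond \neg q \land \Diamond q is true, \Box s is false, so (\Diamond \neg q \land \Diamond q) \land \Box s is false.
      At 3: \Diamond \neg q is true, \Diamond q is true, so \Diamond \neg q \land \Diamond q is true.
      At 3: \Box s requires s at every successor {0, 1, 2}.
        s fails at 0, so \Box s is false at 3.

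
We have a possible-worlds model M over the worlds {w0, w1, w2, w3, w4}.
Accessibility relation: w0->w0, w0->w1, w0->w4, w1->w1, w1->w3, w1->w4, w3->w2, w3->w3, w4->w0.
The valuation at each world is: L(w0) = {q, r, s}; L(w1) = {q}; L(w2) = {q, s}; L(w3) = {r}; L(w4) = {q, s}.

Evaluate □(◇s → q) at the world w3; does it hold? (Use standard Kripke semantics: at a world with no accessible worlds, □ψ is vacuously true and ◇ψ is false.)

No

At w3: □(◇s → q) requires ◇s → q at every successor {w2, w3}.
  ◇s → q fails at w3, so □(◇s → q) is false at w3.
    At w3: ◇s is true, q is false, so ◇s → q is false.
      At w3: ◇s requires s at some successor in {w2, w3}.
        s holds at w2, so ◇s is true at w3.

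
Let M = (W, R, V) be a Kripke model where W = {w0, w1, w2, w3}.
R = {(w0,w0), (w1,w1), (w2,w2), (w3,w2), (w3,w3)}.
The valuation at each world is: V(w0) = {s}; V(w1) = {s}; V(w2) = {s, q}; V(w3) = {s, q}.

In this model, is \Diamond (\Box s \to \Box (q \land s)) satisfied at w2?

Recall that \Box ψ holds at a world iff ψ holds at every accessible world, and \Diamond ψ holds iff ψ holds at some accessible world.
At w2: \Diamond (\Box s \to \Box (q \land s)) requires \Box s \to \Box (q \land s) at some successor in {w2}.
  \Box s \to \Box (q \land s) holds at w2, so \Diamond (\Box s \to \Box (q \land s)) is true at w2.
    At w2: \Box s is true, \Box (q \land s) is true, so \Box s \to \Box (q \land s) is true.
      At w2: \Box s requires s at every successor {w2}.
        At w2: s is true.
      So \Box s is true at w2.
      At w2: \Box (q \land s) requires q \land s at every successor {w2}.
        At w2: q \land s is true.
      So \Box (q \land s) is true at w2.

Yes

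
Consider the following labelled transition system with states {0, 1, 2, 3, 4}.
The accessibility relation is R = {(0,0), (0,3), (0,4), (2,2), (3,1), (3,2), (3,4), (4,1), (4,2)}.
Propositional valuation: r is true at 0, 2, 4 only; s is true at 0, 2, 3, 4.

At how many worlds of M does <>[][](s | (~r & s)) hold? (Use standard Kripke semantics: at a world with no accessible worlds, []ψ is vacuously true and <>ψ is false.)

4

Let φ = <>[][](s | (~r & s)). Evaluate φ at each world:
  0 (successors {0, 3, 4}): φ is true.
  1 (successors ∅): φ is false.
  2 (successors {2}): φ is true.
  3 (successors {1, 2, 4}): φ is true.
  4 (successors {1, 2}): φ is true.
For instance, at 2:
  At 2: <>[][](s | (~r & s)) requires [][](s | (~r & s)) at some successor in {2}.
    [][](s | (~r & s)) holds at 2, so <>[][](s | (~r & s)) is true at 2.
      At 2: [][](s | (~r & s)) requires [](s | (~r & s)) at every successor {2}.
        At 2: [](s | (~r & s)) is true.
      So [][](s | (~r & s)) is true at 2.
Satisfying worlds: {0, 2, 3, 4}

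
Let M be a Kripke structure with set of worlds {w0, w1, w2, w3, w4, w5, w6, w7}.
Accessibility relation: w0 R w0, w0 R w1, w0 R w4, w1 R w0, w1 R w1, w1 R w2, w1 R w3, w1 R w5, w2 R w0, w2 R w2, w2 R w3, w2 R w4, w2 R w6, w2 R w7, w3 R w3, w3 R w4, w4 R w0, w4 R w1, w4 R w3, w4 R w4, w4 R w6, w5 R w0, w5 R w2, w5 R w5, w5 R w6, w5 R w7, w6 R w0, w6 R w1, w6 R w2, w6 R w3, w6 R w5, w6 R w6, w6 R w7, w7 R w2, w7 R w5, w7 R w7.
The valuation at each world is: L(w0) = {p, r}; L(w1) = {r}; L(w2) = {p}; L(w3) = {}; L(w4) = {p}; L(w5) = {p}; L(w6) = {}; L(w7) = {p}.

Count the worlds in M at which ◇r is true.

Recall that ◇ψ holds at a world iff ψ holds at some accessible world.
Let φ = ◇r. Evaluate φ at each world:
  w0 (successors {w0, w1, w4}): φ is true.
  w1 (successors {w0, w1, w2, w3, w5}): φ is true.
  w2 (successors {w0, w2, w3, w4, w6, w7}): φ is true.
  w3 (successors {w3, w4}): φ is false.
  w4 (successors {w0, w1, w3, w4, w6}): φ is true.
  w5 (successors {w0, w2, w5, w6, w7}): φ is true.
  w6 (successors {w0, w1, w2, w3, w5, w6, w7}): φ is true.
  w7 (successors {w2, w5, w7}): φ is false.
For instance, at w3:
  At w3: ◇r requires r at some successor in {w3, w4}.
    At w3: r is false.
    At w4: r is false.
  So ◇r is false at w3.
Satisfying worlds: {w0, w1, w2, w4, w5, w6}

6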